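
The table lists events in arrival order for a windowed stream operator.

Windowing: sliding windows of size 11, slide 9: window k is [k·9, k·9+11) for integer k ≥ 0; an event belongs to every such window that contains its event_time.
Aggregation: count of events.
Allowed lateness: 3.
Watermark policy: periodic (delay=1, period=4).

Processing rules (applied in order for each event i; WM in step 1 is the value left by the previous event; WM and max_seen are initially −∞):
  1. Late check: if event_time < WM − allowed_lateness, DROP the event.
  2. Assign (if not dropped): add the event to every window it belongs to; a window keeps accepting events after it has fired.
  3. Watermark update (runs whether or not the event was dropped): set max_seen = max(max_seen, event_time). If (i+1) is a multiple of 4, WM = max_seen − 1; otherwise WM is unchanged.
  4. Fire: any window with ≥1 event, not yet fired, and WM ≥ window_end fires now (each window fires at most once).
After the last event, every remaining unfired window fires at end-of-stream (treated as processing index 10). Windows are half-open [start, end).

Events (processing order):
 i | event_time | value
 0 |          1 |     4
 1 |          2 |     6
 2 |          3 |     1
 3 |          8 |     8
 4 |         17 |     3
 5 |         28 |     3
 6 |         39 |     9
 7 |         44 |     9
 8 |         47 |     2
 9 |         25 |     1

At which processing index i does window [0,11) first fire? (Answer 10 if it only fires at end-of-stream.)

7

i=0 t=1 v=4: → [0,11); WM=−∞
i=1 t=2 v=6: → [0,11); WM=−∞
i=2 t=3 v=1: → [0,11); WM=−∞
i=3 t=8 v=8: → [0,11); WM=7
i=4 t=17 v=3: → [9,20); WM=7
i=5 t=28 v=3: → [27,38),[18,29); WM=7
i=6 t=39 v=9: → [36,47); WM=7
i=7 t=44 v=9: → [36,47); WM=43; [0,11) fires=4 [9,20) fires=1 [18,29) fires=1 [27,38) fires=1
i=8 t=47 v=2: → [45,56); WM=43
i=9 t=25 v=1: DROP (t<43-3); WM=43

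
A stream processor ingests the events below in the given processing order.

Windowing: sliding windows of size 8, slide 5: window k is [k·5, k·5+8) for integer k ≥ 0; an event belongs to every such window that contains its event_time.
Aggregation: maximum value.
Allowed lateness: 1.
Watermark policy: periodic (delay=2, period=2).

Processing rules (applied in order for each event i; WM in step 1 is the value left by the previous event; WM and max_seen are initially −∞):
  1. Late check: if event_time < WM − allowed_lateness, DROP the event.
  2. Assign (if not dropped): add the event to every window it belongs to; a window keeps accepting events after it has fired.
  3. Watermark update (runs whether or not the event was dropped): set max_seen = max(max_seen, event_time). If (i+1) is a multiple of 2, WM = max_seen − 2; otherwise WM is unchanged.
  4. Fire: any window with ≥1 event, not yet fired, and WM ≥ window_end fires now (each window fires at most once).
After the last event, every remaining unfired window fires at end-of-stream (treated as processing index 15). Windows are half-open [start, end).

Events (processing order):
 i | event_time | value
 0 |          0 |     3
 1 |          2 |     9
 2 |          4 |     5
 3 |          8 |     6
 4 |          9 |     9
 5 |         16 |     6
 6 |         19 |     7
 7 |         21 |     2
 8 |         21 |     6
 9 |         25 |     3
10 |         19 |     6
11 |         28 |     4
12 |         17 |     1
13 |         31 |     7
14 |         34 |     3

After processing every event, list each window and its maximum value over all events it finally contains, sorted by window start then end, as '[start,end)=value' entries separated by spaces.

i=0 t=0 v=3: → [0,8); WM=−∞
i=1 t=2 v=9: → [0,8); WM=0
i=2 t=4 v=5: → [0,8); WM=0
i=3 t=8 v=6: → [5,13); WM=6
i=4 t=9 v=9: → [5,13); WM=6
i=5 t=16 v=6: → [15,23),[10,18); WM=14; [0,8) fires=9 [5,13) fires=9
i=6 t=19 v=7: → [15,23); WM=14
i=7 t=21 v=2: → [20,28),[15,23); WM=19; [10,18) fires=6
i=8 t=21 v=6: → [20,28),[15,23); WM=19
i=9 t=25 v=3: → [25,33),[20,28); WM=23; [15,23) fires=7
i=10 t=19 v=6: DROP (t<23-1); WM=23
i=11 t=28 v=4: → [25,33); WM=26
i=12 t=17 v=1: DROP (t<26-1); WM=26
i=13 t=31 v=7: → [30,38),[25,33); WM=29; [20,28) fires=6
i=14 t=34 v=3: → [30,38); WM=29

[0,8)=9 [5,13)=9 [10,18)=6 [15,23)=7 [20,28)=6 [25,33)=7 [30,38)=7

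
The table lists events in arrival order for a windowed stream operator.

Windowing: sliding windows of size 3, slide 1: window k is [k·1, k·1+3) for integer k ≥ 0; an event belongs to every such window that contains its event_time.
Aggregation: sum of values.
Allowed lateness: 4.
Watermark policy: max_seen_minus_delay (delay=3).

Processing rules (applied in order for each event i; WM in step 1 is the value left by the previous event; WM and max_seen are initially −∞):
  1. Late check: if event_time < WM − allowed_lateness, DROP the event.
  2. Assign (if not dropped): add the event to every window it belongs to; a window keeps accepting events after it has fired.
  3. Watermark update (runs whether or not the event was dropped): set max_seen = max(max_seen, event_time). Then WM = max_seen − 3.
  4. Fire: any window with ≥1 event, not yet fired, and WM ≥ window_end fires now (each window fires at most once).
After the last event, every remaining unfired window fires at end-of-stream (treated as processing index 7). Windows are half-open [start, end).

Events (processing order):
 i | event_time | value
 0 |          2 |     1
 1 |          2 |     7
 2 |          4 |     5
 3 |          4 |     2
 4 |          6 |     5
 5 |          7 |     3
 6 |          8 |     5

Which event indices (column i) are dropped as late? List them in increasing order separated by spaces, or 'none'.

none

i=0 t=2 v=1: → [2,5),[1,4),[0,3); WM=-1
i=1 t=2 v=7: → [2,5),[1,4),[0,3); WM=-1
i=2 t=4 v=5: → [4,7),[3,6),[2,5); WM=1
i=3 t=4 v=2: → [4,7),[3,6),[2,5); WM=1
i=4 t=6 v=5: → [6,9),[5,8),[4,7); WM=3; [0,3) fires=8
i=5 t=7 v=3: → [7,10),[6,9),[5,8); WM=4; [1,4) fires=8
i=6 t=8 v=5: → [8,11),[7,10),[6,9); WM=5; [2,5) fires=15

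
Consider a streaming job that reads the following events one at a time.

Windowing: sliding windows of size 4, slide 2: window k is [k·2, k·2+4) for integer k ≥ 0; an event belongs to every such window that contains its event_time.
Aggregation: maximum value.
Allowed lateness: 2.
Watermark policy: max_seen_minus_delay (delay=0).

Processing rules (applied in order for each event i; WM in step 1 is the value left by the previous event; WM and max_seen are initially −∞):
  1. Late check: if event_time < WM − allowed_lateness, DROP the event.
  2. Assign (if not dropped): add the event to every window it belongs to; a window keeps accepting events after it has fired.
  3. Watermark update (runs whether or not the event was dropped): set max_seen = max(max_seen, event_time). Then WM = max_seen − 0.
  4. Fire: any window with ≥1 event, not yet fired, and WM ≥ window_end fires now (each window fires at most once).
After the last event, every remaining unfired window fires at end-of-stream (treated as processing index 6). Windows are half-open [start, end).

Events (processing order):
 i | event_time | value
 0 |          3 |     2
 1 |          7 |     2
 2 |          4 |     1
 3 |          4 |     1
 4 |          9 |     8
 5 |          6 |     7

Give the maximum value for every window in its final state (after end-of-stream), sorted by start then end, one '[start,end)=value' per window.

i=0 t=3 v=2: → [2,6),[0,4); WM=3
i=1 t=7 v=2: → [6,10),[4,8); WM=7; [0,4) fires=2 [2,6) fires=2
i=2 t=4 v=1: DROP (t<7-2); WM=7
i=3 t=4 v=1: DROP (t<7-2); WM=7
i=4 t=9 v=8: → [8,12),[6,10); WM=9; [4,8) fires=2
i=5 t=6 v=7: DROP (t<9-2); WM=9

[0,4)=2 [2,6)=2 [4,8)=2 [6,10)=8 [8,12)=8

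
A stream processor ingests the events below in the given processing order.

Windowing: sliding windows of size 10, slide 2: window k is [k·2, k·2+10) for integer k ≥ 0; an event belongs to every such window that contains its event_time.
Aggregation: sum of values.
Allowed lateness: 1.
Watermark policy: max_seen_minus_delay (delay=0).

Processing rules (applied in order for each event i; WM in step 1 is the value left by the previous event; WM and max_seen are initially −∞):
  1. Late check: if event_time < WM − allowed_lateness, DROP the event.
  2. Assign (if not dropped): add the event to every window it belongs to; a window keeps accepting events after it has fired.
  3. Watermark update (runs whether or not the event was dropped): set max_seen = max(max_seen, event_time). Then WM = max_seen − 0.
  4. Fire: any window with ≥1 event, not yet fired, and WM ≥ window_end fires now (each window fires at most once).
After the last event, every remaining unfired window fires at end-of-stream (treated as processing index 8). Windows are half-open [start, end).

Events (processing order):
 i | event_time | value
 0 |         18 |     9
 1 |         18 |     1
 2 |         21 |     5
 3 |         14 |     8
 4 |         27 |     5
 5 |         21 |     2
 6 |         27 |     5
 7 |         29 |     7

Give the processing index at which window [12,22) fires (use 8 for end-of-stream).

i=0 t=18 v=9: → [18,28),[16,26),[14,24),[12,22),[10,20); WM=18
i=1 t=18 v=1: → [18,28),[16,26),[14,24),[12,22),[10,20); WM=18
i=2 t=21 v=5: → [20,30),[18,28),[16,26),[14,24),[12,22); WM=21; [10,20) fires=10
i=3 t=14 v=8: DROP (t<21-1); WM=21
i=4 t=27 v=5: → [26,36),[24,34),[22,32),[20,30),[18,28); WM=27; [12,22) fires=15 [14,24) fires=15 [16,26) fires=15
i=5 t=21 v=2: DROP (t<27-1); WM=27
i=6 t=27 v=5: → [26,36),[24,34),[22,32),[20,30),[18,28); WM=27
i=7 t=29 v=7: → [28,38),[26,36),[24,34),[22,32),[20,30); WM=29; [18,28) fires=25

4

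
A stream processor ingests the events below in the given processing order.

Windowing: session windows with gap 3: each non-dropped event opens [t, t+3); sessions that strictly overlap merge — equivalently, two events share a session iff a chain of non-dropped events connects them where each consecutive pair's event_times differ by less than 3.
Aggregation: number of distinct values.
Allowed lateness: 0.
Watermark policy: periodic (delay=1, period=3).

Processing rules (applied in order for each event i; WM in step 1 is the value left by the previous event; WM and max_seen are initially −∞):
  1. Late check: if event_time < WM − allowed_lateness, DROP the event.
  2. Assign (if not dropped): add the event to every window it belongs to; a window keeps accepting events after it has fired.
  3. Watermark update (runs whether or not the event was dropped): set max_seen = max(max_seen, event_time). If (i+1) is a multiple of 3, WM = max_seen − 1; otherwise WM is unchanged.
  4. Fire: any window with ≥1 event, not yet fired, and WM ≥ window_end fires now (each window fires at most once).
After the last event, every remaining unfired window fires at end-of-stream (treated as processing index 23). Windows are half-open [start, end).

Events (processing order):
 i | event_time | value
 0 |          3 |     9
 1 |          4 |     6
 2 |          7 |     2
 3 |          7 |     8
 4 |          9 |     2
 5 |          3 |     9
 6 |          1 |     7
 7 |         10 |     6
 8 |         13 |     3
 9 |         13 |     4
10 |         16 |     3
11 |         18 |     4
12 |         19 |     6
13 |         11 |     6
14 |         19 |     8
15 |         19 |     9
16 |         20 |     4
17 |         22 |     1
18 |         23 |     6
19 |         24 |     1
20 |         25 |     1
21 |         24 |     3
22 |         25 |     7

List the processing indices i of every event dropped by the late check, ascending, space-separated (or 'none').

5 6 13

i=0 t=3 v=9: → [3,6); WM=−∞
i=1 t=4 v=6: → [3,7); WM=−∞
i=2 t=7 v=2: → [7,10); WM=6
i=3 t=7 v=8: → [7,10); WM=6
i=4 t=9 v=2: → [7,12); WM=6
i=5 t=3 v=9: DROP (t<6-0); WM=8
i=6 t=1 v=7: DROP (t<8-0); WM=8
i=7 t=10 v=6: → [7,13); WM=8
i=8 t=13 v=3: → [13,16); WM=12
i=9 t=13 v=4: → [13,16); WM=12
i=10 t=16 v=3: → [16,19); WM=12
i=11 t=18 v=4: → [16,21); WM=17
i=12 t=19 v=6: → [16,22); WM=17
i=13 t=11 v=6: DROP (t<17-0); WM=17
i=14 t=19 v=8: → [16,22); WM=18
i=15 t=19 v=9: → [16,22); WM=18
i=16 t=20 v=4: → [16,23); WM=18
i=17 t=22 v=1: → [16,25); WM=21
i=18 t=23 v=6: → [16,26); WM=21
i=19 t=24 v=1: → [16,27); WM=21
i=20 t=25 v=1: → [16,28); WM=24
i=21 t=24 v=3: → [16,28); WM=24
i=22 t=25 v=7: → [16,28); WM=24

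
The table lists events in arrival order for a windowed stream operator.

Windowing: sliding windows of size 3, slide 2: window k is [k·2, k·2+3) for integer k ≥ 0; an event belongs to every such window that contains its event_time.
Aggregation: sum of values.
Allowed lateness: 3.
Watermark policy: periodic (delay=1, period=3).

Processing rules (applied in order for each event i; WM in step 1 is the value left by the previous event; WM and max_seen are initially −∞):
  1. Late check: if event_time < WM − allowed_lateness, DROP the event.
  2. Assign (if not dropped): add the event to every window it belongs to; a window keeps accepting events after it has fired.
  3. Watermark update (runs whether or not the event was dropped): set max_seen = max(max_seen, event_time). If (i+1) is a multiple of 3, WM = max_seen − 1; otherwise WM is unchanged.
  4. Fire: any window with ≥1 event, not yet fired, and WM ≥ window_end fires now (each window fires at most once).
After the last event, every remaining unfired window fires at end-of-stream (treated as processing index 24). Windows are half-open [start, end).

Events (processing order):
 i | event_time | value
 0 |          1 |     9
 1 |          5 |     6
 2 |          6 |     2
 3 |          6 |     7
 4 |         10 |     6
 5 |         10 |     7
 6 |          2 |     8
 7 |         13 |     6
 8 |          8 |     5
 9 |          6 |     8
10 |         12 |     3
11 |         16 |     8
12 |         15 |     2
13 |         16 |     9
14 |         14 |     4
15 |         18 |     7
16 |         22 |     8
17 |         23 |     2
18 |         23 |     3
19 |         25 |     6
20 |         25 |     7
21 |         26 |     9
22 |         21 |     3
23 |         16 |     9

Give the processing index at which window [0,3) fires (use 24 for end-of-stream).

2

i=0 t=1 v=9: → [0,3); WM=−∞
i=1 t=5 v=6: → [4,7); WM=−∞
i=2 t=6 v=2: → [6,9),[4,7); WM=5; [0,3) fires=9
i=3 t=6 v=7: → [6,9),[4,7); WM=5
i=4 t=10 v=6: → [10,13),[8,11); WM=5
i=5 t=10 v=7: → [10,13),[8,11); WM=9; [4,7) fires=15 [6,9) fires=9
i=6 t=2 v=8: DROP (t<9-3); WM=9
i=7 t=13 v=6: → [12,15); WM=9
i=8 t=8 v=5: → [8,11),[6,9); WM=12; [8,11) fires=18
i=9 t=6 v=8: DROP (t<12-3); WM=12
i=10 t=12 v=3: → [12,15),[10,13); WM=12
i=11 t=16 v=8: → [16,19),[14,17); WM=15; [10,13) fires=16 [12,15) fires=9
i=12 t=15 v=2: → [14,17); WM=15
i=13 t=16 v=9: → [16,19),[14,17); WM=15
i=14 t=14 v=4: → [14,17),[12,15); WM=15
i=15 t=18 v=7: → [18,21),[16,19); WM=15
i=16 t=22 v=8: → [22,25),[20,23); WM=15
i=17 t=23 v=2: → [22,25); WM=22; [14,17) fires=23 [16,19) fires=24 [18,21) fires=7
i=18 t=23 v=3: → [22,25); WM=22
i=19 t=25 v=6: → [24,27); WM=22
i=20 t=25 v=7: → [24,27); WM=24; [20,23) fires=8
i=21 t=26 v=9: → [26,29),[24,27); WM=24
i=22 t=21 v=3: → [20,23); WM=24
i=23 t=16 v=9: DROP (t<24-3); WM=25; [22,25) fires=13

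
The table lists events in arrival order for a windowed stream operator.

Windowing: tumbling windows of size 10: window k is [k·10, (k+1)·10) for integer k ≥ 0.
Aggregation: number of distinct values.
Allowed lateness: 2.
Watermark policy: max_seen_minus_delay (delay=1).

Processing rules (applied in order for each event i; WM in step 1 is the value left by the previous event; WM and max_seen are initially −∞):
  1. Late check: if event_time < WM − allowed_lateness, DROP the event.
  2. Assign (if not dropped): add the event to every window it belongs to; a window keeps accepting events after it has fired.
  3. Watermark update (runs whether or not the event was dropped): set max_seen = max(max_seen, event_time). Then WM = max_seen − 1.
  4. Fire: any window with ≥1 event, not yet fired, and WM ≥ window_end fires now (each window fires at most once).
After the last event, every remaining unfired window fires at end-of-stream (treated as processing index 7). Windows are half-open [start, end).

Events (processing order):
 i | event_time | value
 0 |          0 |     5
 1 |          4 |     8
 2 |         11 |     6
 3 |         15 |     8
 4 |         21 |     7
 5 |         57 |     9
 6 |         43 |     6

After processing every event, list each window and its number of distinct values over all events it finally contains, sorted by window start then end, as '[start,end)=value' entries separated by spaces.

[0,10)=2 [10,20)=2 [20,30)=1 [50,60)=1

i=0 t=0 v=5: → [0,10); WM=-1
i=1 t=4 v=8: → [0,10); WM=3
i=2 t=11 v=6: → [10,20); WM=10; [0,10) fires=2
i=3 t=15 v=8: → [10,20); WM=14
i=4 t=21 v=7: → [20,30); WM=20; [10,20) fires=2
i=5 t=57 v=9: → [50,60); WM=56; [20,30) fires=1
i=6 t=43 v=6: DROP (t<56-2); WM=56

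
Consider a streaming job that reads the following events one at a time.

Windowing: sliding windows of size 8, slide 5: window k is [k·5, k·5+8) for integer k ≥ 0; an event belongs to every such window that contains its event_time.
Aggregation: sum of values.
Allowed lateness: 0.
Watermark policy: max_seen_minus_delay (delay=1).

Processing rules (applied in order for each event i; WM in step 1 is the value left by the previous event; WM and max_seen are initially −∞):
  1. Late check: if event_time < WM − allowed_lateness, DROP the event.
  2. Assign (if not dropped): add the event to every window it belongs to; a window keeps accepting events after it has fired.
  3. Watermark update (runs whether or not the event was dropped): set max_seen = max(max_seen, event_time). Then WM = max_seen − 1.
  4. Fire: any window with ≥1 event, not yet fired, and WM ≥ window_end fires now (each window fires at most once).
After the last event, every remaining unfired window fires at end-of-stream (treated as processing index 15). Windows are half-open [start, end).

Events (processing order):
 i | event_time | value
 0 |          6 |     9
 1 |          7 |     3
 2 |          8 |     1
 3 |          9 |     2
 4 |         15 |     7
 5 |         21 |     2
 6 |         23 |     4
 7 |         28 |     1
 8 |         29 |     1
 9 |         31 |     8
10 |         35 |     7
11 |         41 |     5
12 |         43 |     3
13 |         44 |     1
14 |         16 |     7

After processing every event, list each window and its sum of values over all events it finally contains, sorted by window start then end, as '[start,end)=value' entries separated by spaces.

i=0 t=6 v=9: → [5,13),[0,8); WM=5
i=1 t=7 v=3: → [5,13),[0,8); WM=6
i=2 t=8 v=1: → [5,13); WM=7
i=3 t=9 v=2: → [5,13); WM=8; [0,8) fires=12
i=4 t=15 v=7: → [15,23),[10,18); WM=14; [5,13) fires=15
i=5 t=21 v=2: → [20,28),[15,23); WM=20; [10,18) fires=7
i=6 t=23 v=4: → [20,28); WM=22
i=7 t=28 v=1: → [25,33); WM=27; [15,23) fires=9
i=8 t=29 v=1: → [25,33); WM=28; [20,28) fires=6
i=9 t=31 v=8: → [30,38),[25,33); WM=30
i=10 t=35 v=7: → [35,43),[30,38); WM=34; [25,33) fires=10
i=11 t=41 v=5: → [40,48),[35,43); WM=40; [30,38) fires=15
i=12 t=43 v=3: → [40,48); WM=42
i=13 t=44 v=1: → [40,48); WM=43; [35,43) fires=12
i=14 t=16 v=7: DROP (t<43-0); WM=43

[0,8)=12 [5,13)=15 [10,18)=7 [15,23)=9 [20,28)=6 [25,33)=10 [30,38)=15 [35,43)=12 [40,48)=9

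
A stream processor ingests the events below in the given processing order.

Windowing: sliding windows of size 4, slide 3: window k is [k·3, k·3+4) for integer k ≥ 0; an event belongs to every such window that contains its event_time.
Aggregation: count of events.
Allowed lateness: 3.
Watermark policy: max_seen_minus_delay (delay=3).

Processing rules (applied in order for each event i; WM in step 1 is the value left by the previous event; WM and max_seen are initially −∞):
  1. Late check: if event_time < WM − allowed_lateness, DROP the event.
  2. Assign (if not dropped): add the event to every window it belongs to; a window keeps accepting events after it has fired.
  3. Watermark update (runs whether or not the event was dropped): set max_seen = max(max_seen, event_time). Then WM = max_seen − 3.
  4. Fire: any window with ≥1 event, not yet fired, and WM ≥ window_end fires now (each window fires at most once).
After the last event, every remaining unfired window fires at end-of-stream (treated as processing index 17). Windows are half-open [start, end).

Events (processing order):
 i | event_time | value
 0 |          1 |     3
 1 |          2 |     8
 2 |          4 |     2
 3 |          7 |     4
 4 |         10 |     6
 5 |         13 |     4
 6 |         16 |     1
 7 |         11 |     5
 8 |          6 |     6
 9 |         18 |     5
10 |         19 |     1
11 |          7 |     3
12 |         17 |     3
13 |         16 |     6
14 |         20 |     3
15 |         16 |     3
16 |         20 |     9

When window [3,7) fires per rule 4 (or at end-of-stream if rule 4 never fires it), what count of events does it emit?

1

i=0 t=1 v=3: → [0,4); WM=-2
i=1 t=2 v=8: → [0,4); WM=-1
i=2 t=4 v=2: → [3,7); WM=1
i=3 t=7 v=4: → [6,10); WM=4; [0,4) fires=2
i=4 t=10 v=6: → [9,13); WM=7; [3,7) fires=1
i=5 t=13 v=4: → [12,16); WM=10; [6,10) fires=1
i=6 t=16 v=1: → [15,19); WM=13; [9,13) fires=1
i=7 t=11 v=5: → [9,13); WM=13
i=8 t=6 v=6: DROP (t<13-3); WM=13
i=9 t=18 v=5: → [18,22),[15,19); WM=15
i=10 t=19 v=1: → [18,22); WM=16; [12,16) fires=1
i=11 t=7 v=3: DROP (t<16-3); WM=16
i=12 t=17 v=3: → [15,19); WM=16
i=13 t=16 v=6: → [15,19); WM=16
i=14 t=20 v=3: → [18,22); WM=17
i=15 t=16 v=3: → [15,19); WM=17
i=16 t=20 v=9: → [18,22); WM=17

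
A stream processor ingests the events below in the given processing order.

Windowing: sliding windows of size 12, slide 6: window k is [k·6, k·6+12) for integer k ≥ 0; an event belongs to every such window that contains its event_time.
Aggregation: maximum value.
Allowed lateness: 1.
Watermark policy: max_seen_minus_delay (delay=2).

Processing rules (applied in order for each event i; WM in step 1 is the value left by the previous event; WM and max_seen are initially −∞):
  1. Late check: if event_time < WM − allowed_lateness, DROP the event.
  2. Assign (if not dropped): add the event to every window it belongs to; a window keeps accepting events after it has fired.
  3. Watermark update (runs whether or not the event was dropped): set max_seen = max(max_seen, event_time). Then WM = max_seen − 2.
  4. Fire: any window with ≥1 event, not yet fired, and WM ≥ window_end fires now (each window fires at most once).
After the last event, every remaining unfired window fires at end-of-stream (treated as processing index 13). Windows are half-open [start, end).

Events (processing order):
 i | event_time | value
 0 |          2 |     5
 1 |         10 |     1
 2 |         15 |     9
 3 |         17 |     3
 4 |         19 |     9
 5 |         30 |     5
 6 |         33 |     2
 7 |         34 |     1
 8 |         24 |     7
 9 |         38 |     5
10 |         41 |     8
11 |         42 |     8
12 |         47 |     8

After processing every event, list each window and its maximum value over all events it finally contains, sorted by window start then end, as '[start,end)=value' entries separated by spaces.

[0,12)=5 [6,18)=9 [12,24)=9 [18,30)=9 [24,36)=5 [30,42)=8 [36,48)=8 [42,54)=8

i=0 t=2 v=5: → [0,12); WM=0
i=1 t=10 v=1: → [6,18),[0,12); WM=8
i=2 t=15 v=9: → [12,24),[6,18); WM=13; [0,12) fires=5
i=3 t=17 v=3: → [12,24),[6,18); WM=15
i=4 t=19 v=9: → [18,30),[12,24); WM=17
i=5 t=30 v=5: → [30,42),[24,36); WM=28; [6,18) fires=9 [12,24) fires=9
i=6 t=33 v=2: → [30,42),[24,36); WM=31; [18,30) fires=9
i=7 t=34 v=1: → [30,42),[24,36); WM=32
i=8 t=24 v=7: DROP (t<32-1); WM=32
i=9 t=38 v=5: → [36,48),[30,42); WM=36; [24,36) fires=5
i=10 t=41 v=8: → [36,48),[30,42); WM=39
i=11 t=42 v=8: → [42,54),[36,48); WM=40
i=12 t=47 v=8: → [42,54),[36,48); WM=45; [30,42) fires=8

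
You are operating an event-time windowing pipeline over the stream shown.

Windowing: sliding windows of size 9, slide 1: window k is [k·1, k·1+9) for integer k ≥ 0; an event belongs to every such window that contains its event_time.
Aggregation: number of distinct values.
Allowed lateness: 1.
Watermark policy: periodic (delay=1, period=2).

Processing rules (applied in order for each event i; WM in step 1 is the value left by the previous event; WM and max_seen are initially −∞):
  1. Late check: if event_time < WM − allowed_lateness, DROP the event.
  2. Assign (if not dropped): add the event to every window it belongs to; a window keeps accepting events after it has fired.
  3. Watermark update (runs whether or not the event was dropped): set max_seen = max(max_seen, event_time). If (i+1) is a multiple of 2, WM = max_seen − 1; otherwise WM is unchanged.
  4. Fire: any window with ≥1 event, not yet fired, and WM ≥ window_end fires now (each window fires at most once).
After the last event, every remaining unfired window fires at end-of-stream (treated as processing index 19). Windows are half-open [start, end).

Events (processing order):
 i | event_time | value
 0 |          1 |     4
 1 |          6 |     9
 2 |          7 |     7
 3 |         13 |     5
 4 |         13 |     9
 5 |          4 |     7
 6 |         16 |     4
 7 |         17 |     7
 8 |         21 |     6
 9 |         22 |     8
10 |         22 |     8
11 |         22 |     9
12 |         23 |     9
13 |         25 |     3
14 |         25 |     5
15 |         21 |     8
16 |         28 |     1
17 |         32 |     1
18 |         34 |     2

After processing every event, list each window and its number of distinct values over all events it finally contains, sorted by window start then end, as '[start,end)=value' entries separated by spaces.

[0,9)=3 [1,10)=3 [2,11)=2 [3,12)=2 [4,13)=2 [5,14)=3 [6,15)=3 [7,16)=3 [8,17)=3 [9,18)=4 [10,19)=4 [11,20)=4 [12,21)=4 [13,22)=5 [14,23)=5 [15,24)=5 [16,25)=5 [17,26)=6 [18,27)=5 [19,28)=5 [20,29)=6 [21,30)=6 [22,31)=5 [23,32)=4 [24,33)=3 [25,34)=3 [26,35)=2 [27,36)=2 [28,37)=2 [29,38)=2 [30,39)=2 [31,40)=2 [32,41)=2 [33,42)=1 [34,43)=1

i=0 t=1 v=4: → [1,10),[0,9); WM=−∞
i=1 t=6 v=9: → [6,15),[5,14),[4,13),[3,12),[2,11),[1,10),[0,9); WM=5
i=2 t=7 v=7: → [7,16),[6,15),[5,14),[4,13),[3,12),[2,11),[1,10),[0,9); WM=5
i=3 t=13 v=5: → [13,22),[12,21),[11,20),[10,19),[9,18),[8,17),[7,16),[6,15),[5,14); WM=12; [0,9) fires=3 [1,10) fires=3 [2,11) fires=2 [3,12) fires=2
i=4 t=13 v=9: → [13,22),[12,21),[11,20),[10,19),[9,18),[8,17),[7,16),[6,15),[5,14); WM=12
i=5 t=4 v=7: DROP (t<12-1); WM=12
i=6 t=16 v=4: → [16,25),[15,24),[14,23),[13,22),[12,21),[11,20),[10,19),[9,18),[8,17); WM=12
i=7 t=17 v=7: → [17,26),[16,25),[15,24),[14,23),[13,22),[12,21),[11,20),[10,19),[9,18); WM=16; [4,13) fires=2 [5,14) fires=3 [6,15) fires=3 [7,16) fires=3
i=8 t=21 v=6: → [21,30),[20,29),[19,28),[18,27),[17,26),[16,25),[15,24),[14,23),[13,22); WM=16
i=9 t=22 v=8: → [22,31),[21,30),[20,29),[19,28),[18,27),[17,26),[16,25),[15,24),[14,23); WM=21; [8,17) fires=3 [9,18) fires=4 [10,19) fires=4 [11,20) fires=4 [12,21) fires=4
i=10 t=22 v=8: → [22,31),[21,30),[20,29),[19,28),[18,27),[17,26),[16,25),[15,24),[14,23); WM=21
i=11 t=22 v=9: → [22,31),[21,30),[20,29),[19,28),[18,27),[17,26),[16,25),[15,24),[14,23); WM=21
i=12 t=23 v=9: → [23,32),[22,31),[21,30),[20,29),[19,28),[18,27),[17,26),[16,25),[15,24); WM=21
i=13 t=25 v=3: → [25,34),[24,33),[23,32),[22,31),[21,30),[20,29),[19,28),[18,27),[17,26); WM=24; [13,22) fires=5 [14,23) fires=5 [15,24) fires=5
i=14 t=25 v=5: → [25,34),[24,33),[23,32),[22,31),[21,30),[20,29),[19,28),[18,27),[17,26); WM=24
i=15 t=21 v=8: DROP (t<24-1); WM=24
i=16 t=28 v=1: → [28,37),[27,36),[26,35),[25,34),[24,33),[23,32),[22,31),[21,30),[20,29); WM=24
i=17 t=32 v=1: → [32,41),[31,40),[30,39),[29,38),[28,37),[27,36),[26,35),[25,34),[24,33); WM=31; [16,25) fires=5 [17,26) fires=6 [18,27) fires=5 [19,28) fires=5 [20,29) fires=6 [21,30) fires=6 [22,31) fires=5
i=18 t=34 v=2: → [34,43),[33,42),[32,41),[31,40),[30,39),[29,38),[28,37),[27,36),[26,35); WM=31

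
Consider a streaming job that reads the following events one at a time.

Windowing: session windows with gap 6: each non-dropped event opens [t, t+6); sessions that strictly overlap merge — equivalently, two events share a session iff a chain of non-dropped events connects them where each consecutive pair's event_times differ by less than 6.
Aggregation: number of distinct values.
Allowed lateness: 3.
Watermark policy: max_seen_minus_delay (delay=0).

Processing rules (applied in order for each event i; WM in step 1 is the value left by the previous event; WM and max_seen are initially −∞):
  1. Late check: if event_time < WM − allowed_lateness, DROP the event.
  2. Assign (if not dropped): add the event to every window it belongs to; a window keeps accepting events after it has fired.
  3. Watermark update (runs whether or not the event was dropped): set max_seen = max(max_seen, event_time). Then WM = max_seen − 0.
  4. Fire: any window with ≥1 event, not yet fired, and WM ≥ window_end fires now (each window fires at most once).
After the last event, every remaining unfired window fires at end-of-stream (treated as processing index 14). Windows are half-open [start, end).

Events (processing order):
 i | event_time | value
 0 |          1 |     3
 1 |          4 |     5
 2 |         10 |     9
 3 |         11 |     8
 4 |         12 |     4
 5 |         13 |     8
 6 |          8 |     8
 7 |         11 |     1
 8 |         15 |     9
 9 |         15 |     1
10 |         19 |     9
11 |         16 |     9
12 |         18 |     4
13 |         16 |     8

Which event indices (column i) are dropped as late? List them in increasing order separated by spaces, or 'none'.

6

i=0 t=1 v=3: → [1,7); WM=1
i=1 t=4 v=5: → [1,10); WM=4
i=2 t=10 v=9: → [10,16); WM=10
i=3 t=11 v=8: → [10,17); WM=11
i=4 t=12 v=4: → [10,18); WM=12
i=5 t=13 v=8: → [10,19); WM=13
i=6 t=8 v=8: DROP (t<13-3); WM=13
i=7 t=11 v=1: → [10,19); WM=13
i=8 t=15 v=9: → [10,21); WM=15
i=9 t=15 v=1: → [10,21); WM=15
i=10 t=19 v=9: → [10,25); WM=19
i=11 t=16 v=9: → [10,25); WM=19
i=12 t=18 v=4: → [10,25); WM=19
i=13 t=16 v=8: → [10,25); WM=19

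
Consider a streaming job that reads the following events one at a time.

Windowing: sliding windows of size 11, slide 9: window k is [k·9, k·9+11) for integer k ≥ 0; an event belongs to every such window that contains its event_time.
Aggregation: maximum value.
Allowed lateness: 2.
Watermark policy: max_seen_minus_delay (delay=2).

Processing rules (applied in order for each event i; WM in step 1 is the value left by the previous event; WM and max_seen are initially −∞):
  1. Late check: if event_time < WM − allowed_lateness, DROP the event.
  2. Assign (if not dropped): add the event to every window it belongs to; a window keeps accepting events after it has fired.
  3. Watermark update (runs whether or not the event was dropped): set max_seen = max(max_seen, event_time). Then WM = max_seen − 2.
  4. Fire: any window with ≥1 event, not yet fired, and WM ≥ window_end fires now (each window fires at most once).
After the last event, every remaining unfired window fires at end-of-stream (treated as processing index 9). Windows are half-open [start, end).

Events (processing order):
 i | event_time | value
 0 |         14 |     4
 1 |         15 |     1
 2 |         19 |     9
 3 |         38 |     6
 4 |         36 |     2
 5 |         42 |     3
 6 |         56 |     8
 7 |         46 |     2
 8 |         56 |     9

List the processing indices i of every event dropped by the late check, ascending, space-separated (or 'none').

7

i=0 t=14 v=4: → [9,20); WM=12
i=1 t=15 v=1: → [9,20); WM=13
i=2 t=19 v=9: → [18,29),[9,20); WM=17
i=3 t=38 v=6: → [36,47); WM=36; [9,20) fires=9 [18,29) fires=9
i=4 t=36 v=2: → [36,47),[27,38); WM=36
i=5 t=42 v=3: → [36,47); WM=40; [27,38) fires=2
i=6 t=56 v=8: → [54,65); WM=54; [36,47) fires=6
i=7 t=46 v=2: DROP (t<54-2); WM=54
i=8 t=56 v=9: → [54,65); WM=54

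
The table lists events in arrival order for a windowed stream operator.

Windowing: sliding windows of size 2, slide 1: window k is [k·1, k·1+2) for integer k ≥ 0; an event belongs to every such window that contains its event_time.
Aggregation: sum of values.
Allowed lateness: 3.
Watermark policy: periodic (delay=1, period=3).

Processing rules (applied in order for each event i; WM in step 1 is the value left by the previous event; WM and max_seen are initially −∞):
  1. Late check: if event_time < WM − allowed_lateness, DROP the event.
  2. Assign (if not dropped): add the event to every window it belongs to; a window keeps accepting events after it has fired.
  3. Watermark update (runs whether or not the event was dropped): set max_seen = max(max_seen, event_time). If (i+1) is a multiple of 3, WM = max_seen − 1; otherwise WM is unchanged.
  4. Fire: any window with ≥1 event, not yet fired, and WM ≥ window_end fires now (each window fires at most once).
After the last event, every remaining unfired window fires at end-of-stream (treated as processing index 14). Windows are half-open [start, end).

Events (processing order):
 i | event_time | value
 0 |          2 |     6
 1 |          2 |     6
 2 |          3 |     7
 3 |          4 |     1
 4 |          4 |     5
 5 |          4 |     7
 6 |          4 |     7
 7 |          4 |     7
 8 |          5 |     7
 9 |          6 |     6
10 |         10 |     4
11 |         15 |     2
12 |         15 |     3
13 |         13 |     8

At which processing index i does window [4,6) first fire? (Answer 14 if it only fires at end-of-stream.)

i=0 t=2 v=6: → [2,4),[1,3); WM=−∞
i=1 t=2 v=6: → [2,4),[1,3); WM=−∞
i=2 t=3 v=7: → [3,5),[2,4); WM=2
i=3 t=4 v=1: → [4,6),[3,5); WM=2
i=4 t=4 v=5: → [4,6),[3,5); WM=2
i=5 t=4 v=7: → [4,6),[3,5); WM=3; [1,3) fires=12
i=6 t=4 v=7: → [4,6),[3,5); WM=3
i=7 t=4 v=7: → [4,6),[3,5); WM=3
i=8 t=5 v=7: → [5,7),[4,6); WM=4; [2,4) fires=19
i=9 t=6 v=6: → [6,8),[5,7); WM=4
i=10 t=10 v=4: → [10,12),[9,11); WM=4
i=11 t=15 v=2: → [15,17),[14,16); WM=14; [3,5) fires=34 [4,6) fires=34 [5,7) fires=13 [6,8) fires=6 [9,11) fires=4 [10,12) fires=4
i=12 t=15 v=3: → [15,17),[14,16); WM=14
i=13 t=13 v=8: → [13,15),[12,14); WM=14; [12,14) fires=8

11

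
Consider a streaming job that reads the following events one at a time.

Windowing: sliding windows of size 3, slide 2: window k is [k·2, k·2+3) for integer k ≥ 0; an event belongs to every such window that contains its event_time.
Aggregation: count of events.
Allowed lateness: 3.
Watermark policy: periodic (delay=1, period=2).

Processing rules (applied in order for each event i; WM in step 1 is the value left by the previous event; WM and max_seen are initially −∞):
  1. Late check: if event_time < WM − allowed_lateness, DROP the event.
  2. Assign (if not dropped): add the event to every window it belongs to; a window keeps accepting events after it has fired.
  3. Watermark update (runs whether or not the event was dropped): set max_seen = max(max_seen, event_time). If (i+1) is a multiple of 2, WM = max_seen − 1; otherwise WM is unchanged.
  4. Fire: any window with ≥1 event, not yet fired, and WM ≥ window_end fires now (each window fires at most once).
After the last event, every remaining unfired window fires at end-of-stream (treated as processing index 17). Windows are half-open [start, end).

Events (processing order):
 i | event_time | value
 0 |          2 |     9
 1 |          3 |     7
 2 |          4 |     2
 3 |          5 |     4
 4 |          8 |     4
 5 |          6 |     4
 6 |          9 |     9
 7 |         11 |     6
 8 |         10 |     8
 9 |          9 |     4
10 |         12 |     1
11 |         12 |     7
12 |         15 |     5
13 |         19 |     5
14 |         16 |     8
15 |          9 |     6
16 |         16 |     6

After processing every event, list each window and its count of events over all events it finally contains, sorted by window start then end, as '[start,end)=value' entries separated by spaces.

[0,3)=1 [2,5)=3 [4,7)=3 [6,9)=2 [8,11)=4 [10,13)=4 [12,15)=2 [14,17)=3 [16,19)=2 [18,21)=1

i=0 t=2 v=9: → [2,5),[0,3); WM=−∞
i=1 t=3 v=7: → [2,5); WM=2
i=2 t=4 v=2: → [4,7),[2,5); WM=2
i=3 t=5 v=4: → [4,7); WM=4; [0,3) fires=1
i=4 t=8 v=4: → [8,11),[6,9); WM=4
i=5 t=6 v=4: → [6,9),[4,7); WM=7; [2,5) fires=3 [4,7) fires=3
i=6 t=9 v=9: → [8,11); WM=7
i=7 t=11 v=6: → [10,13); WM=10; [6,9) fires=2
i=8 t=10 v=8: → [10,13),[8,11); WM=10
i=9 t=9 v=4: → [8,11); WM=10
i=10 t=12 v=1: → [12,15),[10,13); WM=10
i=11 t=12 v=7: → [12,15),[10,13); WM=11; [8,11) fires=4
i=12 t=15 v=5: → [14,17); WM=11
i=13 t=19 v=5: → [18,21); WM=18; [10,13) fires=4 [12,15) fires=2 [14,17) fires=1
i=14 t=16 v=8: → [16,19),[14,17); WM=18
i=15 t=9 v=6: DROP (t<18-3); WM=18
i=16 t=16 v=6: → [16,19),[14,17); WM=18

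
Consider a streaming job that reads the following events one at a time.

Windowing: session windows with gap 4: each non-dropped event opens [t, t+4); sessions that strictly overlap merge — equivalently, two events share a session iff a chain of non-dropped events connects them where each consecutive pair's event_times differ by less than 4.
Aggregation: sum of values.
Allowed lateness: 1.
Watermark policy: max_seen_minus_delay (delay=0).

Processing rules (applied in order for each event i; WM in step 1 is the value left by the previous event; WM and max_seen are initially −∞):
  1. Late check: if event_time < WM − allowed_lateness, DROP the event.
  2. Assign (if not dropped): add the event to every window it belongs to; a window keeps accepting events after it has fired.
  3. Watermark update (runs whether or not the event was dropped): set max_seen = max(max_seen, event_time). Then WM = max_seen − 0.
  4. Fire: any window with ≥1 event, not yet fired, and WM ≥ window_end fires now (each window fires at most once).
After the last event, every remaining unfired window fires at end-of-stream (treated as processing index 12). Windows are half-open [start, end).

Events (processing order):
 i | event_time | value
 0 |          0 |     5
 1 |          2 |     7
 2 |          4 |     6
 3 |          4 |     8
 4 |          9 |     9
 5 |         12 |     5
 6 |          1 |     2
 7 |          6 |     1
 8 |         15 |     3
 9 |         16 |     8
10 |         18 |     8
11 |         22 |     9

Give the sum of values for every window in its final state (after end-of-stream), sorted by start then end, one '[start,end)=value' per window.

i=0 t=0 v=5: → [0,4); WM=0
i=1 t=2 v=7: → [0,6); WM=2
i=2 t=4 v=6: → [0,8); WM=4
i=3 t=4 v=8: → [0,8); WM=4
i=4 t=9 v=9: → [9,13); WM=9
i=5 t=12 v=5: → [9,16); WM=12
i=6 t=1 v=2: DROP (t<12-1); WM=12
i=7 t=6 v=1: DROP (t<12-1); WM=12
i=8 t=15 v=3: → [9,19); WM=15
i=9 t=16 v=8: → [9,20); WM=16
i=10 t=18 v=8: → [9,22); WM=18
i=11 t=22 v=9: → [22,26); WM=22

[0,8)=26 [9,22)=33 [22,26)=9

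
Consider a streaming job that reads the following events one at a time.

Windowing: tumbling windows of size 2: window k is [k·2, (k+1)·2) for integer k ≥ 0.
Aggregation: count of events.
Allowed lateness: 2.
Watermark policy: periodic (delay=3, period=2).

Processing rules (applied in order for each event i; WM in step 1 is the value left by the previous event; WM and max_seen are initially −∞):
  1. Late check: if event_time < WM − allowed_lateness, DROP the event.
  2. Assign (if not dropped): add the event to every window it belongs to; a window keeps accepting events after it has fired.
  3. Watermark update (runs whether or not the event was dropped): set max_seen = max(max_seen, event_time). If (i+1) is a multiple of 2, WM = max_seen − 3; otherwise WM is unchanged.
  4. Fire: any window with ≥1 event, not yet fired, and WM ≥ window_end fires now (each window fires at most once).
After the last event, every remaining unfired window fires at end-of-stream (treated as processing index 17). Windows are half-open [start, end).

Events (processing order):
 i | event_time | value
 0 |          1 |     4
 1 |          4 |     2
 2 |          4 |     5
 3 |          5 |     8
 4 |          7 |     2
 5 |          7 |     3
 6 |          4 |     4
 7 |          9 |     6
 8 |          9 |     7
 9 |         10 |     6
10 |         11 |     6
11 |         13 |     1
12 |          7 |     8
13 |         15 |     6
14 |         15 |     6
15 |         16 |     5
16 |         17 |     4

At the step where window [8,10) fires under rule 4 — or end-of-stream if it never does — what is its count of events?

i=0 t=1 v=4: → [0,2); WM=−∞
i=1 t=4 v=2: → [4,6); WM=1
i=2 t=4 v=5: → [4,6); WM=1
i=3 t=5 v=8: → [4,6); WM=2; [0,2) fires=1
i=4 t=7 v=2: → [6,8); WM=2
i=5 t=7 v=3: → [6,8); WM=4
i=6 t=4 v=4: → [4,6); WM=4
i=7 t=9 v=6: → [8,10); WM=6; [4,6) fires=4
i=8 t=9 v=7: → [8,10); WM=6
i=9 t=10 v=6: → [10,12); WM=7
i=10 t=11 v=6: → [10,12); WM=7
i=11 t=13 v=1: → [12,14); WM=10; [6,8) fires=2 [8,10) fires=2
i=12 t=7 v=8: DROP (t<10-2); WM=10
i=13 t=15 v=6: → [14,16); WM=12; [10,12) fires=2
i=14 t=15 v=6: → [14,16); WM=12
i=15 t=16 v=5: → [16,18); WM=13
i=16 t=17 v=4: → [16,18); WM=13

2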